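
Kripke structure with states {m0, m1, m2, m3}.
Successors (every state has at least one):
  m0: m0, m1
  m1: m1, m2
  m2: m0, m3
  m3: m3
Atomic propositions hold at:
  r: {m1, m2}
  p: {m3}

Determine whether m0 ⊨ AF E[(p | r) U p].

Sat(p | r) = {m1, m2, m3}
E[(p | r) U p]: least fixpoint, start Z0 = Sat(p) = {m3}, add states in Sat(p | r) with some successor in Z. Z1 = {m2, m3}; Z2 = {m1, m2, m3}; fixed.
Sat(E[(p | r) U p]) = {m1, m2, m3}
AF E[(p | r) U p]: least fixpoint, start Z0 = {m1, m2, m3}, add states with every successor in Z. Already a fixed point.
Sat(AF E[(p | r) U p]) = {m1, m2, m3}
m0 ∉ Sat(AF E[(p | r) U p]) = {m1, m2, m3}, so the formula does not hold at m0.

No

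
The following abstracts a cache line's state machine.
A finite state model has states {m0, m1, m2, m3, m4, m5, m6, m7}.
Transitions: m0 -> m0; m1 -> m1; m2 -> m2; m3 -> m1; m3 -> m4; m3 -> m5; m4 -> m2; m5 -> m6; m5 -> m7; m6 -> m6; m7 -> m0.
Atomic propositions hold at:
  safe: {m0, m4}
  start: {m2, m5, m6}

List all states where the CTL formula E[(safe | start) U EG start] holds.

{m2, m4, m5, m6}

Sat(safe | start) = {m0, m2, m4, m5, m6}
EG start: greatest fixpoint, start Z0 = {m2, m5, m6}, keep only states in Sat with some successor in Z. Already a fixed point.
Sat(EG start) = {m2, m5, m6}
E[(safe | start) U EG start]: least fixpoint, start Z0 = Sat(EG start) = {m2, m5, m6}, add states in Sat(safe | start) with some successor in Z. Z1 = {m2, m4, m5, m6}; fixed.
Sat(E[(safe | start) U EG start]) = {m2, m4, m5, m6}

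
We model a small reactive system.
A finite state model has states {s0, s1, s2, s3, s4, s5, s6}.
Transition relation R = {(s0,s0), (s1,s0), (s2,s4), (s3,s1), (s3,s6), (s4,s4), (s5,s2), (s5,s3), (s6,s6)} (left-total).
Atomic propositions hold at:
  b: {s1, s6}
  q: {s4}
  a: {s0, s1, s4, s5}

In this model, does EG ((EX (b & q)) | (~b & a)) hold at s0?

Yes

Sat(b & q) = ∅
Sat(EX (b & q)) = {s : some successor in ∅} = ∅
Sat(~b) = {s0, s2, s3, s4, s5}
Sat(~b & a) = {s0, s4, s5}
Sat((EX (b & q)) | (~b & a)) = {s0, s4, s5}
EG ((EX (b & q)) | (~b & a)): greatest fixpoint, start Z0 = {s0, s4, s5}, keep only states in Sat with some successor in Z. Z1 = {s0, s4}; fixed.
Sat(EG ((EX (b & q)) | (~b & a))) = {s0, s4}
s0 ∈ Sat(EG ((EX (b & q)) | (~b & a))) = {s0, s4}, so the formula holds at s0.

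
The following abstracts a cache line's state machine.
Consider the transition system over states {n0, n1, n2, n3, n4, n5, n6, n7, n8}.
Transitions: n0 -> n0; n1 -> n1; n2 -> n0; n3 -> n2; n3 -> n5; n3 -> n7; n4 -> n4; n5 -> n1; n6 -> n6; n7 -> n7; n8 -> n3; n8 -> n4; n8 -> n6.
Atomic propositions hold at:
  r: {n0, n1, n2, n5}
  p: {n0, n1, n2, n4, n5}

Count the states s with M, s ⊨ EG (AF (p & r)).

4

Sat(p & r) = {n0, n1, n2, n5}
AF (p & r): least fixpoint, start Z0 = {n0, n1, n2, n5}, add states with every successor in Z. Already a fixed point.
Sat(AF (p & r)) = {n0, n1, n2, n5}
EG (AF (p & r)): greatest fixpoint, start Z0 = {n0, n1, n2, n5}, keep only states in Sat with some successor in Z. Already a fixed point.
Sat(EG (AF (p & r))) = {n0, n1, n2, n5}
|Sat(EG (AF (p & r)))| = |{n0, n1, n2, n5}| = 4.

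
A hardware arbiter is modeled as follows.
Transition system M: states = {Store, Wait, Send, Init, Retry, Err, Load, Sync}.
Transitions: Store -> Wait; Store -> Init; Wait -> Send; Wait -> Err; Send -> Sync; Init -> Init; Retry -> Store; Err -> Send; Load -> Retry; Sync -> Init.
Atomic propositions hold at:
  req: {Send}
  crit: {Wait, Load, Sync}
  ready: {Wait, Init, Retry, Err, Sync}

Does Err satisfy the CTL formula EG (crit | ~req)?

Sat(~req) = {Store, Wait, Init, Retry, Err, Load, Sync}
Sat(crit | ~req) = {Store, Wait, Init, Retry, Err, Load, Sync}
EG (crit | ~req): greatest fixpoint, start Z0 = {Store, Wait, Init, Retry, Err, Load, Sync}, keep only states in Sat with some successor in Z. Z1 = {Store, Wait, Init, Retry, Load, Sync}; Z2 = {Store, Init, Retry, Load, Sync}; fixed.
Sat(EG (crit | ~req)) = {Store, Init, Retry, Load, Sync}
Err ∉ Sat(EG (crit | ~req)) = {Store, Init, Retry, Load, Sync}, so the formula does not hold at Err.

No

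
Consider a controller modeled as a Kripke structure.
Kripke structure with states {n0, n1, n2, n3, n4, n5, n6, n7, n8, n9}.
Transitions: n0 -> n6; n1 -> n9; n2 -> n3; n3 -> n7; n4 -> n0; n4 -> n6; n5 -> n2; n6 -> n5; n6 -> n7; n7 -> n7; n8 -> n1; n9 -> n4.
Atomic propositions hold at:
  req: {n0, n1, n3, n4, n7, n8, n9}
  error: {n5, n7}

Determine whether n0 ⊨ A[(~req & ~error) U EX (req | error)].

Sat(~req) = {n2, n5, n6}
Sat(~error) = {n0, n1, n2, n3, n4, n6, n8, n9}
Sat(~req & ~error) = {n2, n6}
Sat(req | error) = {n0, n1, n3, n4, n5, n7, n8, n9}
Sat(EX (req | error)) = {s : some successor in {n0, n1, n3, n4, n5, n7, n8, n9}} = {n1, n2, n3, n4, n6, n7, n8, n9}
A[(~req & ~error) U EX (req | error)]: least fixpoint, start Z0 = Sat(EX (req | error)) = {n1, n2, n3, n4, n6, n7, n8, n9}, add states in Sat(~req & ~error) with every successor in Z. Already a fixed point.
Sat(A[(~req & ~error) U EX (req | error)]) = {n1, n2, n3, n4, n6, n7, n8, n9}
n0 ∉ Sat(A[(~req & ~error) U EX (req | error)]) = {n1, n2, n3, n4, n6, n7, n8, n9}, so the formula does not hold at n0.

No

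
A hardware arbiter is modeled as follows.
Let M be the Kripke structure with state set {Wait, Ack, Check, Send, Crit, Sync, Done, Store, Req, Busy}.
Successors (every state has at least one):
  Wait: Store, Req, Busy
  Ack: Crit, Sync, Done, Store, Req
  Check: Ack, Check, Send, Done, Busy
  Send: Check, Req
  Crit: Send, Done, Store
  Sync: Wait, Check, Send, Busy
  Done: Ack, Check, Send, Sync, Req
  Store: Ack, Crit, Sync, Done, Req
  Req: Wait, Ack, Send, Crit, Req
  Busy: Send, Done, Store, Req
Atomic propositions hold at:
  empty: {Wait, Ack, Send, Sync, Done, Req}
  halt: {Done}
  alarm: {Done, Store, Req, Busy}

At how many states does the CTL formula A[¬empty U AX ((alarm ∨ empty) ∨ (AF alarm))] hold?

Sat(¬empty) = {Check, Crit, Store, Busy}
Sat(alarm ∨ empty) = {Wait, Ack, Send, Sync, Done, Store, Req, Busy}
AF alarm: least fixpoint, start Z0 = {Done, Store, Req, Busy}, add states with every successor in Z. Z1 = {Wait, Done, Store, Req, Busy}; fixed.
Sat(AF alarm) = {Wait, Done, Store, Req, Busy}
Sat((alarm ∨ empty) ∨ (AF alarm)) = {Wait, Ack, Send, Sync, Done, Store, Req, Busy}
Sat(AX ((alarm ∨ empty) ∨ (AF alarm))) = {s : every successor in {Wait, Ack, Send, Sync, Done, Store, Req, Busy}} = {Wait, Crit, Busy}
A[¬empty U AX ((alarm ∨ empty) ∨ (AF alarm))]: least fixpoint, start Z0 = Sat(AX ((alarm ∨ empty) ∨ (AF alarm))) = {Wait, Crit, Busy}, add states in Sat(¬empty) with every successor in Z. Already a fixed point.
Sat(A[¬empty U AX ((alarm ∨ empty) ∨ (AF alarm))]) = {Wait, Crit, Busy}
|Sat(A[¬empty U AX ((alarm ∨ empty) ∨ (AF alarm))])| = |{Wait, Crit, Busy}| = 3.

3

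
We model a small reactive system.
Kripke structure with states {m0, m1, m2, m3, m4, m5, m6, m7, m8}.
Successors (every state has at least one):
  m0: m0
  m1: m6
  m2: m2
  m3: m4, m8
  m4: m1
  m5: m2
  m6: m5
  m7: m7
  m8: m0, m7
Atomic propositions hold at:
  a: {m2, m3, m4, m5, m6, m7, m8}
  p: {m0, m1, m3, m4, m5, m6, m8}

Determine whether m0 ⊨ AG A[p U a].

A[p U a]: least fixpoint, start Z0 = Sat(a) = {m2, m3, m4, m5, m6, m7, m8}, add states in Sat(p) with every successor in Z. Z1 = {m1, m2, m3, m4, m5, m6, m7, m8}; fixed.
Sat(A[p U a]) = {m1, m2, m3, m4, m5, m6, m7, m8}
AG A[p U a]: greatest fixpoint, start Z0 = {m1, m2, m3, m4, m5, m6, m7, m8}, keep only states in Sat with every successor in Z. Z1 = {m1, m2, m3, m4, m5, m6, m7}; Z2 = {m1, m2, m4, m5, m6, m7}; fixed.
Sat(AG A[p U a]) = {m1, m2, m4, m5, m6, m7}
m0 ∉ Sat(AG A[p U a]) = {m1, m2, m4, m5, m6, m7}, so the formula does not hold at m0.

No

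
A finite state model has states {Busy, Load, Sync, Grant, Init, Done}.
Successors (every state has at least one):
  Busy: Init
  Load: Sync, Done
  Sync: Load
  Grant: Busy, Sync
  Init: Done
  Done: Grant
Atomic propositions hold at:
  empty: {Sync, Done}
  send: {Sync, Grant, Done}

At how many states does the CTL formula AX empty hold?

Sat(AX empty) = {s : every successor in {Sync, Done}} = {Load, Init}
|Sat(AX empty)| = |{Load, Init}| = 2.

2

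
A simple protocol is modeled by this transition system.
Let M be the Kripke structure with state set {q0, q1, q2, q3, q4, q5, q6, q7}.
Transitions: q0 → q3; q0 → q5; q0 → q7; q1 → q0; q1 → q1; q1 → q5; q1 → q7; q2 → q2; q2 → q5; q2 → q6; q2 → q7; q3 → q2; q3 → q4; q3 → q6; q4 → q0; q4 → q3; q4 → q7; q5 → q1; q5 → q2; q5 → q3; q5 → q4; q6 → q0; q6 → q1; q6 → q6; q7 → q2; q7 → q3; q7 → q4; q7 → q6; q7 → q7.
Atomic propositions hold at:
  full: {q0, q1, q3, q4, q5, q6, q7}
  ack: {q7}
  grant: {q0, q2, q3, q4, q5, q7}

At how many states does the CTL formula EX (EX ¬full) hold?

7

Sat(¬full) = {q2}
Sat(EX ¬full) = {s : some successor in {q2}} = {q2, q3, q5, q7}
Sat(EX (EX ¬full)) = {s : some successor in {q2, q3, q5, q7}} = {q0, q1, q2, q3, q4, q5, q7}
|Sat(EX (EX ¬full))| = |{q0, q1, q2, q3, q4, q5, q7}| = 7.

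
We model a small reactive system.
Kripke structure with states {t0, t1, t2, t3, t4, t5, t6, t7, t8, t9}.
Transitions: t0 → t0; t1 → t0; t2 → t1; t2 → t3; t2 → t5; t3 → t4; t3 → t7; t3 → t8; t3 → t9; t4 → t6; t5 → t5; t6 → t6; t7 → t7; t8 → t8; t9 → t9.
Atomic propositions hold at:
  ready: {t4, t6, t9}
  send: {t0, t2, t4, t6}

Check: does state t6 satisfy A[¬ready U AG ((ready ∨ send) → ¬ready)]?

No

Sat(¬ready) = {t0, t1, t2, t3, t5, t7, t8}
Sat(ready ∨ send) = {t0, t2, t4, t6, t9}
Sat((ready ∨ send) → ¬ready) = {t0, t1, t2, t3, t5, t7, t8}
AG ((ready ∨ send) → ¬ready): greatest fixpoint, start Z0 = {t0, t1, t2, t3, t5, t7, t8}, keep only states in Sat with every successor in Z. Z1 = {t0, t1, t2, t5, t7, t8}; Z2 = {t0, t1, t5, t7, t8}; fixed.
Sat(AG ((ready ∨ send) → ¬ready)) = {t0, t1, t5, t7, t8}
A[¬ready U AG ((ready ∨ send) → ¬ready)]: least fixpoint, start Z0 = Sat(AG ((ready ∨ send) → ¬ready)) = {t0, t1, t5, t7, t8}, add states in Sat(¬ready) with every successor in Z. Already a fixed point.
Sat(A[¬ready U AG ((ready ∨ send) → ¬ready)]) = {t0, t1, t5, t7, t8}
t6 ∉ Sat(A[¬ready U AG ((ready ∨ send) → ¬ready)]) = {t0, t1, t5, t7, t8}, so the formula does not hold at t6.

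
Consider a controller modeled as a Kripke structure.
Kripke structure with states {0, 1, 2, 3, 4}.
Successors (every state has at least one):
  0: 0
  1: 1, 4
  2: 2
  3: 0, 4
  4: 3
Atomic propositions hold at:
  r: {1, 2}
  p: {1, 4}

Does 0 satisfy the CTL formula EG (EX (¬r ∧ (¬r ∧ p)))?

No

Sat(¬r) = {0, 3, 4}
Sat(¬r ∧ p) = {4}
Sat(¬r ∧ (¬r ∧ p)) = {4}
Sat(EX (¬r ∧ (¬r ∧ p))) = {s : some successor in {4}} = {1, 3}
EG (EX (¬r ∧ (¬r ∧ p))): greatest fixpoint, start Z0 = {1, 3}, keep only states in Sat with some successor in Z. Z1 = {1}; fixed.
Sat(EG (EX (¬r ∧ (¬r ∧ p)))) = {1}
0 ∉ Sat(EG (EX (¬r ∧ (¬r ∧ p)))) = {1}, so the formula does not hold at 0.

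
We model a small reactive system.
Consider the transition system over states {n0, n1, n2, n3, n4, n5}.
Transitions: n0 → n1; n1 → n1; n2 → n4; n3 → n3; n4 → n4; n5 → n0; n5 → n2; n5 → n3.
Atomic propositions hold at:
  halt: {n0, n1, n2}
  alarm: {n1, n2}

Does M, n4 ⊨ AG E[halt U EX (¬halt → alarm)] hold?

No

Sat(¬halt) = {n3, n4, n5}
Sat(¬halt → alarm) = {n0, n1, n2}
Sat(EX (¬halt → alarm)) = {s : some successor in {n0, n1, n2}} = {n0, n1, n5}
E[halt U EX (¬halt → alarm)]: least fixpoint, start Z0 = Sat(EX (¬halt → alarm)) = {n0, n1, n5}, add states in Sat(halt) with some successor in Z. Already a fixed point.
Sat(E[halt U EX (¬halt → alarm)]) = {n0, n1, n5}
AG E[halt U EX (¬halt → alarm)]: greatest fixpoint, start Z0 = {n0, n1, n5}, keep only states in Sat with every successor in Z. Z1 = {n0, n1}; fixed.
Sat(AG E[halt U EX (¬halt → alarm)]) = {n0, n1}
n4 ∉ Sat(AG E[halt U EX (¬halt → alarm)]) = {n0, n1}, so the formula does not hold at n4.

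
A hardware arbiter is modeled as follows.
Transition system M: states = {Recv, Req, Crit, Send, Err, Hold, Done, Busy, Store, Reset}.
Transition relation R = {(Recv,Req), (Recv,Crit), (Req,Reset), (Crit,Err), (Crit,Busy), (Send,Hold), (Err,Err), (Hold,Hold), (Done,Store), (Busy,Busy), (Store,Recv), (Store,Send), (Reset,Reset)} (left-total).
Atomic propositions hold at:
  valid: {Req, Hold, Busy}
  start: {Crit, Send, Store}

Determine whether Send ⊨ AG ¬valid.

No

Sat(¬valid) = {Recv, Crit, Send, Err, Done, Store, Reset}
AG ¬valid: greatest fixpoint, start Z0 = {Recv, Crit, Send, Err, Done, Store, Reset}, keep only states in Sat with every successor in Z. Z1 = {Err, Done, Store, Reset}; Z2 = {Err, Done, Reset}; Z3 = {Err, Reset}; fixed.
Sat(AG ¬valid) = {Err, Reset}
Send ∉ Sat(AG ¬valid) = {Err, Reset}, so the formula does not hold at Send.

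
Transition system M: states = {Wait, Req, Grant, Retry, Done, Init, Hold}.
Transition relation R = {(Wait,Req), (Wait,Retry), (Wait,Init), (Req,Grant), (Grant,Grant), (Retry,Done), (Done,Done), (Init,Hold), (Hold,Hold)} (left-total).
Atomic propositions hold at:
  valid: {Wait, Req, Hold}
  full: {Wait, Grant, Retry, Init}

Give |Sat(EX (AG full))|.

2

AG full: greatest fixpoint, start Z0 = {Wait, Grant, Retry, Init}, keep only states in Sat with every successor in Z. Z1 = {Grant}; fixed.
Sat(AG full) = {Grant}
Sat(EX (AG full)) = {s : some successor in {Grant}} = {Req, Grant}
|Sat(EX (AG full))| = |{Req, Grant}| = 2.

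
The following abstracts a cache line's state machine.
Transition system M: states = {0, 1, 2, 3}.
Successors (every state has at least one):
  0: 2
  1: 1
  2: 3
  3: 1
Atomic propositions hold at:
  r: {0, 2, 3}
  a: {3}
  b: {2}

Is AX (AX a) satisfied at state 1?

No

Sat(AX a) = {s : every successor in {3}} = {2}
Sat(AX (AX a)) = {s : every successor in {2}} = {0}
1 ∉ Sat(AX (AX a)) = {0}, so the formula does not hold at 1.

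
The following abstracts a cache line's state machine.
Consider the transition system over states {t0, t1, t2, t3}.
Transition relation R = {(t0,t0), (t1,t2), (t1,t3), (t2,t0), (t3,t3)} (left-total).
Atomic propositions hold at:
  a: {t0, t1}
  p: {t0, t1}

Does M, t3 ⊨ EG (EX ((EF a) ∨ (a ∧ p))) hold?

No

EF a: least fixpoint, start Z0 = {t0, t1}, add states with some successor in Z. Z1 = {t0, t1, t2}; fixed.
Sat(EF a) = {t0, t1, t2}
Sat(a ∧ p) = {t0, t1}
Sat((EF a) ∨ (a ∧ p)) = {t0, t1, t2}
Sat(EX ((EF a) ∨ (a ∧ p))) = {s : some successor in {t0, t1, t2}} = {t0, t1, t2}
EG (EX ((EF a) ∨ (a ∧ p))): greatest fixpoint, start Z0 = {t0, t1, t2}, keep only states in Sat with some successor in Z. Already a fixed point.
Sat(EG (EX ((EF a) ∨ (a ∧ p)))) = {t0, t1, t2}
t3 ∉ Sat(EG (EX ((EF a) ∨ (a ∧ p)))) = {t0, t1, t2}, so the formula does not hold at t3.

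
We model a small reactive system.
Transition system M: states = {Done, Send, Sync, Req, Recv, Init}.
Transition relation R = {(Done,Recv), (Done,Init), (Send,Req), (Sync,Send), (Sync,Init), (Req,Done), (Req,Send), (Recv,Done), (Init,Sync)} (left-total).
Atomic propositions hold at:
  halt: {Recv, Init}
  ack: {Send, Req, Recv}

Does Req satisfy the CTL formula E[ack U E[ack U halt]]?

No

E[ack U halt]: least fixpoint, start Z0 = Sat(halt) = {Recv, Init}, add states in Sat(ack) with some successor in Z. Already a fixed point.
Sat(E[ack U halt]) = {Recv, Init}
E[ack U E[ack U halt]]: least fixpoint, start Z0 = Sat(E[ack U halt]) = {Recv, Init}, add states in Sat(ack) with some successor in Z. Already a fixed point.
Sat(E[ack U E[ack U halt]]) = {Recv, Init}
Req ∉ Sat(E[ack U E[ack U halt]]) = {Recv, Init}, so the formula does not hold at Req.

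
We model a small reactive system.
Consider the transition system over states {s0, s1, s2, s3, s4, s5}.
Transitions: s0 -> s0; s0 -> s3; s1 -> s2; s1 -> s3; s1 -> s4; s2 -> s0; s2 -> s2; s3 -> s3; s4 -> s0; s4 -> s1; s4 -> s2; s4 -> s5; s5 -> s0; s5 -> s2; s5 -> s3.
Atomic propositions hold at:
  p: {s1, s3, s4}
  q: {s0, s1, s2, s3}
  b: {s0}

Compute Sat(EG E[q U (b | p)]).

Sat(b | p) = {s0, s1, s3, s4}
E[q U (b | p)]: least fixpoint, start Z0 = Sat((b | p)) = {s0, s1, s3, s4}, add states in Sat(q) with some successor in Z. Z1 = {s0, s1, s2, s3, s4}; fixed.
Sat(E[q U (b | p)]) = {s0, s1, s2, s3, s4}
EG E[q U (b | p)]: greatest fixpoint, start Z0 = {s0, s1, s2, s3, s4}, keep only states in Sat with some successor in Z. Already a fixed point.
Sat(EG E[q U (b | p)]) = {s0, s1, s2, s3, s4}

{s0, s1, s2, s3, s4}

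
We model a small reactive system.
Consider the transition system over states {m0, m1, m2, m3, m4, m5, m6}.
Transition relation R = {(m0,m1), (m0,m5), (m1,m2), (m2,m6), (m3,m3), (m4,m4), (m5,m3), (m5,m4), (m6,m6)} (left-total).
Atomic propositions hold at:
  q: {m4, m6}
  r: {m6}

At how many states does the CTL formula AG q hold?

AG q: greatest fixpoint, start Z0 = {m4, m6}, keep only states in Sat with every successor in Z. Already a fixed point.
Sat(AG q) = {m4, m6}
|Sat(AG q)| = |{m4, m6}| = 2.

2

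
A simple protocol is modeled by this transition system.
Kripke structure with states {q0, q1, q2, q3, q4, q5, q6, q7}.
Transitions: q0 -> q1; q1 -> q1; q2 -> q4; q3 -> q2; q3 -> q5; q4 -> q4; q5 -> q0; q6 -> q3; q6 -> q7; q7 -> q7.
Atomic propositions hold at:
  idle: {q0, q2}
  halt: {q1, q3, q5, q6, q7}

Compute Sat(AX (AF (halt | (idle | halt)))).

Sat(idle | halt) = {q0, q1, q2, q3, q5, q6, q7}
Sat(halt | (idle | halt)) = {q0, q1, q2, q3, q5, q6, q7}
AF (halt | (idle | halt)): least fixpoint, start Z0 = {q0, q1, q2, q3, q5, q6, q7}, add states with every successor in Z. Already a fixed point.
Sat(AF (halt | (idle | halt))) = {q0, q1, q2, q3, q5, q6, q7}
Sat(AX (AF (halt | (idle | halt)))) = {s : every successor in {q0, q1, q2, q3, q5, q6, q7}} = {q0, q1, q3, q5, q6, q7}

{q0, q1, q3, q5, q6, q7}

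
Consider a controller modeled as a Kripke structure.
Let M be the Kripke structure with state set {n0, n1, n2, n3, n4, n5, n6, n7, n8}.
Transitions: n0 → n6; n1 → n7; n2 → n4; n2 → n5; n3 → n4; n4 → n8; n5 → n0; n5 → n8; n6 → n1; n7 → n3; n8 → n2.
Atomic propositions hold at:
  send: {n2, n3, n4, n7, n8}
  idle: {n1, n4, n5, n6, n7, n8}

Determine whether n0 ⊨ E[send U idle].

No

E[send U idle]: least fixpoint, start Z0 = Sat(idle) = {n1, n4, n5, n6, n7, n8}, add states in Sat(send) with some successor in Z. Z1 = {n1, n2, n3, n4, n5, n6, n7, n8}; fixed.
Sat(E[send U idle]) = {n1, n2, n3, n4, n5, n6, n7, n8}
n0 ∉ Sat(E[send U idle]) = {n1, n2, n3, n4, n5, n6, n7, n8}, so the formula does not hold at n0.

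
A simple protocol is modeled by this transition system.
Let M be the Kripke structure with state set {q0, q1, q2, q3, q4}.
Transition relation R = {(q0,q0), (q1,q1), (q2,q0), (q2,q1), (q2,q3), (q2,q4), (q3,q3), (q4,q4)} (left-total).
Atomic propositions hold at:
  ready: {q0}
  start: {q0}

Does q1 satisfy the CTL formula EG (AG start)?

No

AG start: greatest fixpoint, start Z0 = {q0}, keep only states in Sat with every successor in Z. Already a fixed point.
Sat(AG start) = {q0}
EG (AG start): greatest fixpoint, start Z0 = {q0}, keep only states in Sat with some successor in Z. Already a fixed point.
Sat(EG (AG start)) = {q0}
q1 ∉ Sat(EG (AG start)) = {q0}, so the formula does not hold at q1.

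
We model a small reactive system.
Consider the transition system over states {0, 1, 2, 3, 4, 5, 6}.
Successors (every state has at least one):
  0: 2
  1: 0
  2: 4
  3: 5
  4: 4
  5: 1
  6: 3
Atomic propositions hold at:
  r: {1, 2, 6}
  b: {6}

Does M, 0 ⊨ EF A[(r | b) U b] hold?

No

Sat(r | b) = {1, 2, 6}
A[(r | b) U b]: least fixpoint, start Z0 = Sat(b) = {6}, add states in Sat(r | b) with every successor in Z. Already a fixed point.
Sat(A[(r | b) U b]) = {6}
EF A[(r | b) U b]: least fixpoint, start Z0 = {6}, add states with some successor in Z. Already a fixed point.
Sat(EF A[(r | b) U b]) = {6}
0 ∉ Sat(EF A[(r | b) U b]) = {6}, so the formula does not hold at 0.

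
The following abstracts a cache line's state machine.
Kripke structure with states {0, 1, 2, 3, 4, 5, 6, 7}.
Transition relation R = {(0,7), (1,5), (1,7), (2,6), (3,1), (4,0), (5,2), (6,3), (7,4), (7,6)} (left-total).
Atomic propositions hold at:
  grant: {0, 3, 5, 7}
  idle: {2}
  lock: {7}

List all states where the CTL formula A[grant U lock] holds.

A[grant U lock]: least fixpoint, start Z0 = Sat(lock) = {7}, add states in Sat(grant) with every successor in Z. Z1 = {0, 7}; fixed.
Sat(A[grant U lock]) = {0, 7}

{0, 7}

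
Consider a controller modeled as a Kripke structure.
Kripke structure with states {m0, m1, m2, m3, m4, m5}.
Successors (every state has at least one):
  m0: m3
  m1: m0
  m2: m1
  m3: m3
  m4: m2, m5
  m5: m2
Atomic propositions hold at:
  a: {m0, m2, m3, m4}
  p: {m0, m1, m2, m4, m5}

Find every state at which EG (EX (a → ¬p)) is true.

{m0, m3}

Sat(¬p) = {m3}
Sat(a → ¬p) = {m1, m3, m5}
Sat(EX (a → ¬p)) = {s : some successor in {m1, m3, m5}} = {m0, m2, m3, m4}
EG (EX (a → ¬p)): greatest fixpoint, start Z0 = {m0, m2, m3, m4}, keep only states in Sat with some successor in Z. Z1 = {m0, m3, m4}; Z2 = {m0, m3}; fixed.
Sat(EG (EX (a → ¬p))) = {m0, m3}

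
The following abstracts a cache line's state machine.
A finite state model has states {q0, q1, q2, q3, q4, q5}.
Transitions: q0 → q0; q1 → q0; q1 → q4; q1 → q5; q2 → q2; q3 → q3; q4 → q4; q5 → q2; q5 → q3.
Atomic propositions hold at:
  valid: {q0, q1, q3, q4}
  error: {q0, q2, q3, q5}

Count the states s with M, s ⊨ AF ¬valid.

Sat(¬valid) = {q2, q5}
AF ¬valid: least fixpoint, start Z0 = {q2, q5}, add states with every successor in Z. Already a fixed point.
Sat(AF ¬valid) = {q2, q5}
|Sat(AF ¬valid)| = |{q2, q5}| = 2.

2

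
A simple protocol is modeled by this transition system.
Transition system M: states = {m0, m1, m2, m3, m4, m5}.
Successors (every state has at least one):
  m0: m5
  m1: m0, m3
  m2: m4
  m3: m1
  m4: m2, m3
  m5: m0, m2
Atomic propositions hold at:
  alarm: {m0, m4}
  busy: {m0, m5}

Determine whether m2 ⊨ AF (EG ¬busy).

Yes

Sat(¬busy) = {m1, m2, m3, m4}
EG ¬busy: greatest fixpoint, start Z0 = {m1, m2, m3, m4}, keep only states in Sat with some successor in Z. Already a fixed point.
Sat(EG ¬busy) = {m1, m2, m3, m4}
AF (EG ¬busy): least fixpoint, start Z0 = {m1, m2, m3, m4}, add states with every successor in Z. Already a fixed point.
Sat(AF (EG ¬busy)) = {m1, m2, m3, m4}
m2 ∈ Sat(AF (EG ¬busy)) = {m1, m2, m3, m4}, so the formula holds at m2.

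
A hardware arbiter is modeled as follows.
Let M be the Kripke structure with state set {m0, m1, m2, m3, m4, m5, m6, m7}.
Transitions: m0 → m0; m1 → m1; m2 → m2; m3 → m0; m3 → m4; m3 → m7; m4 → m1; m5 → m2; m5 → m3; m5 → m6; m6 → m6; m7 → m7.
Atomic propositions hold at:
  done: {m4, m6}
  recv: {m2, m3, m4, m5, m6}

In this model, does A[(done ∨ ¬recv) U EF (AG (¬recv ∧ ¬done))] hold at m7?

Yes

Sat(¬recv) = {m0, m1, m7}
Sat(done ∨ ¬recv) = {m0, m1, m4, m6, m7}
Sat(¬done) = {m0, m1, m2, m3, m5, m7}
Sat(¬recv ∧ ¬done) = {m0, m1, m7}
AG (¬recv ∧ ¬done): greatest fixpoint, start Z0 = {m0, m1, m7}, keep only states in Sat with every successor in Z. Already a fixed point.
Sat(AG (¬recv ∧ ¬done)) = {m0, m1, m7}
EF (AG (¬recv ∧ ¬done)): least fixpoint, start Z0 = {m0, m1, m7}, add states with some successor in Z. Z1 = {m0, m1, m3, m4, m7}; Z2 = {m0, m1, m3, m4, m5, m7}; fixed.
Sat(EF (AG (¬recv ∧ ¬done))) = {m0, m1, m3, m4, m5, m7}
A[(done ∨ ¬recv) U EF (AG (¬recv ∧ ¬done))]: least fixpoint, start Z0 = Sat(EF (AG (¬recv ∧ ¬done))) = {m0, m1, m3, m4, m5, m7}, add states in Sat(done ∨ ¬recv) with every successor in Z. Already a fixed point.
Sat(A[(done ∨ ¬recv) U EF (AG (¬recv ∧ ¬done))]) = {m0, m1, m3, m4, m5, m7}
m7 ∈ Sat(A[(done ∨ ¬recv) U EF (AG (¬recv ∧ ¬done))]) = {m0, m1, m3, m4, m5, m7}, so the formula holds at m7.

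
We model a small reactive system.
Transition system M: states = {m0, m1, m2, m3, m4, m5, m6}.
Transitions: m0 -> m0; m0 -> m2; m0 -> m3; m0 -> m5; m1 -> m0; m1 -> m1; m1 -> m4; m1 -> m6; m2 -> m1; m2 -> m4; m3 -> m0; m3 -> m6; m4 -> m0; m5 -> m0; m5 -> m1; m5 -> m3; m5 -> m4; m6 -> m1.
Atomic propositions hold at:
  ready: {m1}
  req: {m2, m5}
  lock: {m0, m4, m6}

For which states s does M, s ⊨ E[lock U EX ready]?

{m0, m1, m2, m4, m5, m6}

Sat(EX ready) = {s : some successor in {m1}} = {m1, m2, m5, m6}
E[lock U EX ready]: least fixpoint, start Z0 = Sat(EX ready) = {m1, m2, m5, m6}, add states in Sat(lock) with some successor in Z. Z1 = {m0, m1, m2, m5, m6}; Z2 = {m0, m1, m2, m4, m5, m6}; fixed.
Sat(E[lock U EX ready]) = {m0, m1, m2, m4, m5, m6}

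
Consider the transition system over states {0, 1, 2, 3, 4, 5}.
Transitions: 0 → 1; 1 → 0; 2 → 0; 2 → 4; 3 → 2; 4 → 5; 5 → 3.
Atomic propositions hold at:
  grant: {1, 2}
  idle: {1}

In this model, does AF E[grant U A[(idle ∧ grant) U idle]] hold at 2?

No

Sat(idle ∧ grant) = {1}
A[(idle ∧ grant) U idle]: least fixpoint, start Z0 = Sat(idle) = {1}, add states in Sat(idle ∧ grant) with every successor in Z. Already a fixed point.
Sat(A[(idle ∧ grant) U idle]) = {1}
E[grant U A[(idle ∧ grant) U idle]]: least fixpoint, start Z0 = Sat(A[(idle ∧ grant) U idle]) = {1}, add states in Sat(grant) with some successor in Z. Already a fixed point.
Sat(E[grant U A[(idle ∧ grant) U idle]]) = {1}
AF E[grant U A[(idle ∧ grant) U idle]]: least fixpoint, start Z0 = {1}, add states with every successor in Z. Z1 = {0, 1}; fixed.
Sat(AF E[grant U A[(idle ∧ grant) U idle]]) = {0, 1}
2 ∉ Sat(AF E[grant U A[(idle ∧ grant) U idle]]) = {0, 1}, so the formula does not hold at 2.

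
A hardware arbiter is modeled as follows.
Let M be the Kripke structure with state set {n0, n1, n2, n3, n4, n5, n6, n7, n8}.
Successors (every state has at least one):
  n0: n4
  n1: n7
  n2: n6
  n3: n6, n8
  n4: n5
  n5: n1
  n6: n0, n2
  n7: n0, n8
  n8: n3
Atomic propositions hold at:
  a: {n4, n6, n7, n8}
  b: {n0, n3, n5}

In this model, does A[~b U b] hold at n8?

Yes

Sat(~b) = {n1, n2, n4, n6, n7, n8}
A[~b U b]: least fixpoint, start Z0 = Sat(b) = {n0, n3, n5}, add states in Sat(~b) with every successor in Z. Z1 = {n0, n3, n4, n5, n8}; Z2 = {n0, n3, n4, n5, n7, n8}; Z3 = {n0, n1, n3, n4, n5, n7, n8}; fixed.
Sat(A[~b U b]) = {n0, n1, n3, n4, n5, n7, n8}
n8 ∈ Sat(A[~b U b]) = {n0, n1, n3, n4, n5, n7, n8}, so the formula holds at n8.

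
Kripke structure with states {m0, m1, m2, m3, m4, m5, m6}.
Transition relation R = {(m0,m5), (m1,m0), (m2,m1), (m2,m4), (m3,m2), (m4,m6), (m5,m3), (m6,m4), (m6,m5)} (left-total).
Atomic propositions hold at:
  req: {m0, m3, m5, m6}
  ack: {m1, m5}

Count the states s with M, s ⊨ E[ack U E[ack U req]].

5

E[ack U req]: least fixpoint, start Z0 = Sat(req) = {m0, m3, m5, m6}, add states in Sat(ack) with some successor in Z. Z1 = {m0, m1, m3, m5, m6}; fixed.
Sat(E[ack U req]) = {m0, m1, m3, m5, m6}
E[ack U E[ack U req]]: least fixpoint, start Z0 = Sat(E[ack U req]) = {m0, m1, m3, m5, m6}, add states in Sat(ack) with some successor in Z. Already a fixed point.
Sat(E[ack U E[ack U req]]) = {m0, m1, m3, m5, m6}
|Sat(E[ack U E[ack U req]])| = |{m0, m1, m3, m5, m6}| = 5.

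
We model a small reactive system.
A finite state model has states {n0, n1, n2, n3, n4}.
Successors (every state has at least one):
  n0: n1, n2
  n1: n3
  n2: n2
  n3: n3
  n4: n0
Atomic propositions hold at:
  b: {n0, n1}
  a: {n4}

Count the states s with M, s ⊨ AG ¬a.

4

Sat(¬a) = {n0, n1, n2, n3}
AG ¬a: greatest fixpoint, start Z0 = {n0, n1, n2, n3}, keep only states in Sat with every successor in Z. Already a fixed point.
Sat(AG ¬a) = {n0, n1, n2, n3}
|Sat(AG ¬a)| = |{n0, n1, n2, n3}| = 4.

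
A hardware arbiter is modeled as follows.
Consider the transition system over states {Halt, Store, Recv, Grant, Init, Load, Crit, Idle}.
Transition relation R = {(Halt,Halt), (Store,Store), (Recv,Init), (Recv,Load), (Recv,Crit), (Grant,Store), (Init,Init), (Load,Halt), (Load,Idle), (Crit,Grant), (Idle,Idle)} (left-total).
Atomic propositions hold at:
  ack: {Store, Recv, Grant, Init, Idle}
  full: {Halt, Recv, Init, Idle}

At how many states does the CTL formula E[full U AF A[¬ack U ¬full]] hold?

5

Sat(¬ack) = {Halt, Load, Crit}
Sat(¬full) = {Store, Grant, Load, Crit}
A[¬ack U ¬full]: least fixpoint, start Z0 = Sat(¬full) = {Store, Grant, Load, Crit}, add states in Sat(¬ack) with every successor in Z. Already a fixed point.
Sat(A[¬ack U ¬full]) = {Store, Grant, Load, Crit}
AF A[¬ack U ¬full]: least fixpoint, start Z0 = {Store, Grant, Load, Crit}, add states with every successor in Z. Already a fixed point.
Sat(AF A[¬ack U ¬full]) = {Store, Grant, Load, Crit}
E[full U AF A[¬ack U ¬full]]: least fixpoint, start Z0 = Sat(AF A[¬ack U ¬full]) = {Store, Grant, Load, Crit}, add states in Sat(full) with some successor in Z. Z1 = {Store, Recv, Grant, Load, Crit}; fixed.
Sat(E[full U AF A[¬ack U ¬full]]) = {Store, Recv, Grant, Load, Crit}
|Sat(E[full U AF A[¬ack U ¬full]])| = |{Store, Recv, Grant, Load, Crit}| = 5.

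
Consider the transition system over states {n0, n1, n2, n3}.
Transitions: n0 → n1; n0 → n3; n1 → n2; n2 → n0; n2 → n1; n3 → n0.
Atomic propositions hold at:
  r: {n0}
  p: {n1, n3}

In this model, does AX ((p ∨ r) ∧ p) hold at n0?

Sat(p ∨ r) = {n0, n1, n3}
Sat((p ∨ r) ∧ p) = {n1, n3}
Sat(AX ((p ∨ r) ∧ p)) = {s : every successor in {n1, n3}} = {n0}
n0 ∈ Sat(AX ((p ∨ r) ∧ p)) = {n0}, so the formula holds at n0.

Yes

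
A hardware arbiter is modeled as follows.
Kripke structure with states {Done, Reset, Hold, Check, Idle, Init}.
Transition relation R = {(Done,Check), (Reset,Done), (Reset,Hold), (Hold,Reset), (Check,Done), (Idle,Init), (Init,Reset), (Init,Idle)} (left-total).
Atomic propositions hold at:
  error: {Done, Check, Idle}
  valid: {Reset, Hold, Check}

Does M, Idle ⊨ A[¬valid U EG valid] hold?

Sat(¬valid) = {Done, Idle, Init}
EG valid: greatest fixpoint, start Z0 = {Reset, Hold, Check}, keep only states in Sat with some successor in Z. Z1 = {Reset, Hold}; fixed.
Sat(EG valid) = {Reset, Hold}
A[¬valid U EG valid]: least fixpoint, start Z0 = Sat(EG valid) = {Reset, Hold}, add states in Sat(¬valid) with every successor in Z. Already a fixed point.
Sat(A[¬valid U EG valid]) = {Reset, Hold}
Idle ∉ Sat(A[¬valid U EG valid]) = {Reset, Hold}, so the formula does not hold at Idle.

No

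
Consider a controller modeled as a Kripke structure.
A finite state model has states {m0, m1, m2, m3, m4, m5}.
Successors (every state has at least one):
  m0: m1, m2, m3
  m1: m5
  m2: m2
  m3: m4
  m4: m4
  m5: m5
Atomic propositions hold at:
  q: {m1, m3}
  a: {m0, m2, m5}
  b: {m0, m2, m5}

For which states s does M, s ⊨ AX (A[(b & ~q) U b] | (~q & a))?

{m1, m2, m5}

Sat(~q) = {m0, m2, m4, m5}
Sat(b & ~q) = {m0, m2, m5}
A[(b & ~q) U b]: least fixpoint, start Z0 = Sat(b) = {m0, m2, m5}, add states in Sat(b & ~q) with every successor in Z. Already a fixed point.
Sat(A[(b & ~q) U b]) = {m0, m2, m5}
Sat(~q & a) = {m0, m2, m5}
Sat(A[(b & ~q) U b] | (~q & a)) = {m0, m2, m5}
Sat(AX (A[(b & ~q) U b] | (~q & a))) = {s : every successor in {m0, m2, m5}} = {m1, m2, m5}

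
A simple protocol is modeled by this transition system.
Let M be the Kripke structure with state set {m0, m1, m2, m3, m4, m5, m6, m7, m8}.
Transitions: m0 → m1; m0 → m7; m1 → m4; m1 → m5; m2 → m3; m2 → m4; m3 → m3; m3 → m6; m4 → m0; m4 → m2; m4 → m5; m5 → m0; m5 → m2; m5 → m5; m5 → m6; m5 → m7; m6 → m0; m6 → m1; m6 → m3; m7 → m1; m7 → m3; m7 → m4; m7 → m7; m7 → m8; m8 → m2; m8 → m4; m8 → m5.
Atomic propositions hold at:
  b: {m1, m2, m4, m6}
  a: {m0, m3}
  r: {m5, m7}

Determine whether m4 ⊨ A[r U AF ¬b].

Sat(¬b) = {m0, m3, m5, m7, m8}
AF ¬b: least fixpoint, start Z0 = {m0, m3, m5, m7, m8}, add states with every successor in Z. Already a fixed point.
Sat(AF ¬b) = {m0, m3, m5, m7, m8}
A[r U AF ¬b]: least fixpoint, start Z0 = Sat(AF ¬b) = {m0, m3, m5, m7, m8}, add states in Sat(r) with every successor in Z. Already a fixed point.
Sat(A[r U AF ¬b]) = {m0, m3, m5, m7, m8}
m4 ∉ Sat(A[r U AF ¬b]) = {m0, m3, m5, m7, m8}, so the formula does not hold at m4.

No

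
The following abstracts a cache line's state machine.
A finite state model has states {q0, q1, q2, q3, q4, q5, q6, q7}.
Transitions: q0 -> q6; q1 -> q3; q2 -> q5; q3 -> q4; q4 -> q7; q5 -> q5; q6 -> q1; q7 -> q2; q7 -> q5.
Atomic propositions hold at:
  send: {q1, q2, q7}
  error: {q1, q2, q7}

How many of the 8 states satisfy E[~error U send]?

7

Sat(~error) = {q0, q3, q4, q5, q6}
E[~error U send]: least fixpoint, start Z0 = Sat(send) = {q1, q2, q7}, add states in Sat(~error) with some successor in Z. Z1 = {q1, q2, q4, q6, q7}; Z2 = {q0, q1, q2, q3, q4, q6, q7}; fixed.
Sat(E[~error U send]) = {q0, q1, q2, q3, q4, q6, q7}
|Sat(E[~error U send])| = |{q0, q1, q2, q3, q4, q6, q7}| = 7.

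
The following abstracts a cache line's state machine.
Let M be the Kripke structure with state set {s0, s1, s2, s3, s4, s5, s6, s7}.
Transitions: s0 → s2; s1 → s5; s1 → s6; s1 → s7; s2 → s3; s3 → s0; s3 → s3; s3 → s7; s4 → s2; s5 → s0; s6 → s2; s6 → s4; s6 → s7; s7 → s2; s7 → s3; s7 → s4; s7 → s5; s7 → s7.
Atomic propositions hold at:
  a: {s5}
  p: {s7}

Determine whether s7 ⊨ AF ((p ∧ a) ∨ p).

Yes

Sat(p ∧ a) = ∅
Sat((p ∧ a) ∨ p) = {s7}
AF ((p ∧ a) ∨ p): least fixpoint, start Z0 = {s7}, add states with every successor in Z. Already a fixed point.
Sat(AF ((p ∧ a) ∨ p)) = {s7}
s7 ∈ Sat(AF ((p ∧ a) ∨ p)) = {s7}, so the formula holds at s7.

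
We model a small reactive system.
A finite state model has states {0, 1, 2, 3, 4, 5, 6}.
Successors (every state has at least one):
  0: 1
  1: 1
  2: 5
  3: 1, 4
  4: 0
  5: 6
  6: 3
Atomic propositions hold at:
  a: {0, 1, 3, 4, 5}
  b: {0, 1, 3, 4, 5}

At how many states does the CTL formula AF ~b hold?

3

Sat(~b) = {2, 6}
AF ~b: least fixpoint, start Z0 = {2, 6}, add states with every successor in Z. Z1 = {2, 5, 6}; fixed.
Sat(AF ~b) = {2, 5, 6}
|Sat(AF ~b)| = |{2, 5, 6}| = 3.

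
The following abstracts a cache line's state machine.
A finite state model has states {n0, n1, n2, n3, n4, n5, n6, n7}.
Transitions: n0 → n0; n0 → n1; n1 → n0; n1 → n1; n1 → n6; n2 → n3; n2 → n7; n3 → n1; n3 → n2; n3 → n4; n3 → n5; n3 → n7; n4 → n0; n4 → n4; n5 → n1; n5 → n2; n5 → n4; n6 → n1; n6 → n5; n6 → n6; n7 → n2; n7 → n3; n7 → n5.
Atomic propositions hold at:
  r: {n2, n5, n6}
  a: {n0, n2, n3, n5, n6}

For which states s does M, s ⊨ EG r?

{n6}

EG r: greatest fixpoint, start Z0 = {n2, n5, n6}, keep only states in Sat with some successor in Z. Z1 = {n5, n6}; Z2 = {n6}; fixed.
Sat(EG r) = {n6}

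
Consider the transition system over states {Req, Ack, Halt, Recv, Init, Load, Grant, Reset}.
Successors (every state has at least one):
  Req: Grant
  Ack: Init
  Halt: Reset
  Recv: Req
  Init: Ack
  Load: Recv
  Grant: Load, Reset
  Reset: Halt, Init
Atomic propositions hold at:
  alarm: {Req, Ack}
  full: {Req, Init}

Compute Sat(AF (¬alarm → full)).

{Req, Ack, Recv, Init, Load}

Sat(¬alarm) = {Halt, Recv, Init, Load, Grant, Reset}
Sat(¬alarm → full) = {Req, Ack, Init}
AF (¬alarm → full): least fixpoint, start Z0 = {Req, Ack, Init}, add states with every successor in Z. Z1 = {Req, Ack, Recv, Init}; Z2 = {Req, Ack, Recv, Init, Load}; fixed.
Sat(AF (¬alarm → full)) = {Req, Ack, Recv, Init, Load}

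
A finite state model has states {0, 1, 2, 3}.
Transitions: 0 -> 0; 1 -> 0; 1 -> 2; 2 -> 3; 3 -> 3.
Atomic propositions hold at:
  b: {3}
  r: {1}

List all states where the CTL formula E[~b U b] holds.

{1, 2, 3}

Sat(~b) = {0, 1, 2}
E[~b U b]: least fixpoint, start Z0 = Sat(b) = {3}, add states in Sat(~b) with some successor in Z. Z1 = {2, 3}; Z2 = {1, 2, 3}; fixed.
Sat(E[~b U b]) = {1, 2, 3}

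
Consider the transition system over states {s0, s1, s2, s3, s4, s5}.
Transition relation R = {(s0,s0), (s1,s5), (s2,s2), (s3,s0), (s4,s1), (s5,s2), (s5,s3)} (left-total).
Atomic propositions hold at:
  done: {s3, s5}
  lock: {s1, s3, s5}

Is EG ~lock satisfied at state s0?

Yes

Sat(~lock) = {s0, s2, s4}
EG ~lock: greatest fixpoint, start Z0 = {s0, s2, s4}, keep only states in Sat with some successor in Z. Z1 = {s0, s2}; fixed.
Sat(EG ~lock) = {s0, s2}
s0 ∈ Sat(EG ~lock) = {s0, s2}, so the formula holds at s0.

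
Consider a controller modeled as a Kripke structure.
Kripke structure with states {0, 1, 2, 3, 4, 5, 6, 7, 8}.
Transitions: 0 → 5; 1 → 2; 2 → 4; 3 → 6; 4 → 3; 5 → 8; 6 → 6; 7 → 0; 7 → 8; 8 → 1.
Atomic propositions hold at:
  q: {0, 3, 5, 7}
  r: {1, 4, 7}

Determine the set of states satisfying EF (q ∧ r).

Sat(q ∧ r) = {7}
EF (q ∧ r): least fixpoint, start Z0 = {7}, add states with some successor in Z. Already a fixed point.
Sat(EF (q ∧ r)) = {7}

{7}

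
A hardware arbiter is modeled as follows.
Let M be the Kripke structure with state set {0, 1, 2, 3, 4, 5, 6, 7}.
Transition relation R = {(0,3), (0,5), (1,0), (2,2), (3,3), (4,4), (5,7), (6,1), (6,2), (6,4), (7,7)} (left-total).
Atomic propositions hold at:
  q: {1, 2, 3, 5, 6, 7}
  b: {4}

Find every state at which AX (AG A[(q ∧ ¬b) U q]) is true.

{0, 2, 3, 5, 7}

Sat(¬b) = {0, 1, 2, 3, 5, 6, 7}
Sat(q ∧ ¬b) = {1, 2, 3, 5, 6, 7}
A[(q ∧ ¬b) U q]: least fixpoint, start Z0 = Sat(q) = {1, 2, 3, 5, 6, 7}, add states in Sat(q ∧ ¬b) with every successor in Z. Already a fixed point.
Sat(A[(q ∧ ¬b) U q]) = {1, 2, 3, 5, 6, 7}
AG A[(q ∧ ¬b) U q]: greatest fixpoint, start Z0 = {1, 2, 3, 5, 6, 7}, keep only states in Sat with every successor in Z. Z1 = {2, 3, 5, 7}; fixed.
Sat(AG A[(q ∧ ¬b) U q]) = {2, 3, 5, 7}
Sat(AX (AG A[(q ∧ ¬b) U q])) = {s : every successor in {2, 3, 5, 7}} = {0, 2, 3, 5, 7}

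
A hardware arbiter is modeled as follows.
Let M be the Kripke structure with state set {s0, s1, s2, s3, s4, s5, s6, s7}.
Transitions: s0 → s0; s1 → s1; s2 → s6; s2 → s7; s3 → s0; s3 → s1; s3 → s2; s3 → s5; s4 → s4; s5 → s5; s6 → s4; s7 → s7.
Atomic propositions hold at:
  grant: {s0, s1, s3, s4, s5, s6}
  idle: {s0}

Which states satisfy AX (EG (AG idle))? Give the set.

AG idle: greatest fixpoint, start Z0 = {s0}, keep only states in Sat with every successor in Z. Already a fixed point.
Sat(AG idle) = {s0}
EG (AG idle): greatest fixpoint, start Z0 = {s0}, keep only states in Sat with some successor in Z. Already a fixed point.
Sat(EG (AG idle)) = {s0}
Sat(AX (EG (AG idle))) = {s : every successor in {s0}} = {s0}

{s0}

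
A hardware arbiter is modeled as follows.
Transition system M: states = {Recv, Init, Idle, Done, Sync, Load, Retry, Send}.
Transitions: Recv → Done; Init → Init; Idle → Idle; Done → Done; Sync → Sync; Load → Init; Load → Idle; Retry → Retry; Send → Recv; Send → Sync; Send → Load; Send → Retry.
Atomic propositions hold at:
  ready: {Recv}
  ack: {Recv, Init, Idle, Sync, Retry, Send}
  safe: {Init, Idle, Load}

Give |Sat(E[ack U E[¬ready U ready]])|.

Sat(¬ready) = {Init, Idle, Done, Sync, Load, Retry, Send}
E[¬ready U ready]: least fixpoint, start Z0 = Sat(ready) = {Recv}, add states in Sat(¬ready) with some successor in Z. Z1 = {Recv, Send}; fixed.
Sat(E[¬ready U ready]) = {Recv, Send}
E[ack U E[¬ready U ready]]: least fixpoint, start Z0 = Sat(E[¬ready U ready]) = {Recv, Send}, add states in Sat(ack) with some successor in Z. Already a fixed point.
Sat(E[ack U E[¬ready U ready]]) = {Recv, Send}
|Sat(E[ack U E[¬ready U ready]])| = |{Recv, Send}| = 2.

2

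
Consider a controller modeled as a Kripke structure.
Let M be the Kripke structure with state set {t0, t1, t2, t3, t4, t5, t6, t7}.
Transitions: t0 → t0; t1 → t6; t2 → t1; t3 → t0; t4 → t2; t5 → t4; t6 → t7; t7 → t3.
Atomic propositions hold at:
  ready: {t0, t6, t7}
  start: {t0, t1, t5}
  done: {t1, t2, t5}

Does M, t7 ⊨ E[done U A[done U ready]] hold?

Yes

A[done U ready]: least fixpoint, start Z0 = Sat(ready) = {t0, t6, t7}, add states in Sat(done) with every successor in Z. Z1 = {t0, t1, t6, t7}; Z2 = {t0, t1, t2, t6, t7}; fixed.
Sat(A[done U ready]) = {t0, t1, t2, t6, t7}
E[done U A[done U ready]]: least fixpoint, start Z0 = Sat(A[done U ready]) = {t0, t1, t2, t6, t7}, add states in Sat(done) with some successor in Z. Already a fixed point.
Sat(E[done U A[done U ready]]) = {t0, t1, t2, t6, t7}
t7 ∈ Sat(E[done U A[done U ready]]) = {t0, t1, t2, t6, t7}, so the formula holds at t7.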